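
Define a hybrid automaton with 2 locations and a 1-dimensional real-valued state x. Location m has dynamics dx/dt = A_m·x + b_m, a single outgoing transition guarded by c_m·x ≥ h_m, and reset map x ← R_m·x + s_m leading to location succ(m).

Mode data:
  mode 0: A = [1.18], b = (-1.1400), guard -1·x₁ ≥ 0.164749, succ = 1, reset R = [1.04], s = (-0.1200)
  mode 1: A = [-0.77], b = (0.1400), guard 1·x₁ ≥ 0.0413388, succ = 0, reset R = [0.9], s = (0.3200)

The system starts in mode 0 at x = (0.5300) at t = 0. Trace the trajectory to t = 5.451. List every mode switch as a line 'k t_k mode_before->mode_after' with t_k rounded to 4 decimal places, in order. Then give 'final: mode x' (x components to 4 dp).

Mode 0: guard c·x = 0.1647 hit at Δt = 0.8075 (t = 0.8075), x⁻ = (-0.1647) → reset → x⁺ = (-0.2913), jump to mode 1
Mode 1: guard c·x = 0.0413 hit at Δt = 1.5771 (t = 2.3846), x⁻ = (0.0413) → reset → x⁺ = (0.3572), jump to mode 0
Mode 0: guard c·x = 0.1647 hit at Δt = 0.5246 (t = 2.9092), x⁻ = (-0.1647) → reset → x⁺ = (-0.2913), jump to mode 1
Mode 1: guard c·x = 0.0413 hit at Δt = 1.5771 (t = 4.4863), x⁻ = (0.0413) → reset → x⁺ = (0.3572), jump to mode 0
Mode 0: guard c·x = 0.1647 hit at Δt = 0.5246 (t = 5.0110), x⁻ = (-0.1647) → reset → x⁺ = (-0.2913), jump to mode 1
Mode 1: flow for 0.4400 to horizon, guard not reached → x = (-0.1554)

1 0.8075 0->1
2 2.3846 1->0
3 2.9092 0->1
4 4.4863 1->0
5 5.0110 0->1
final: 1 -0.1554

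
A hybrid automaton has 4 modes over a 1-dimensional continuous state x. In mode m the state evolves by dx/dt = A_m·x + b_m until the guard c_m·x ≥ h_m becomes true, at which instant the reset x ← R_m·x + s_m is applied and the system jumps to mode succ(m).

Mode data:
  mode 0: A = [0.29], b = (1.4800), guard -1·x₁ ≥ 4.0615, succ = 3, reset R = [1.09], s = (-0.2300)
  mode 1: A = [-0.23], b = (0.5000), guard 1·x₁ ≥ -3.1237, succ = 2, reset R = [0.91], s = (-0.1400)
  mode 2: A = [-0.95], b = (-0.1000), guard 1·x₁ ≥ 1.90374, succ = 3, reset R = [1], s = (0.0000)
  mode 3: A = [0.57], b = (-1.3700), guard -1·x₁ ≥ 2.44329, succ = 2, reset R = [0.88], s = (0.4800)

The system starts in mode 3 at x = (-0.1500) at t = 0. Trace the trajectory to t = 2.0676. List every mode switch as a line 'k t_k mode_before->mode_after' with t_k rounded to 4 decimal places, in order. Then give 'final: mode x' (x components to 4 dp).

1 1.1243 3->2
final: 2 -0.7439

Mode 3: guard c·x = 2.4433 hit at Δt = 1.1243 (t = 1.1243), x⁻ = (-2.4433) → reset → x⁺ = (-1.6701), jump to mode 2
Mode 2: flow for 0.9433 to horizon, guard not reached → x = (-0.7439)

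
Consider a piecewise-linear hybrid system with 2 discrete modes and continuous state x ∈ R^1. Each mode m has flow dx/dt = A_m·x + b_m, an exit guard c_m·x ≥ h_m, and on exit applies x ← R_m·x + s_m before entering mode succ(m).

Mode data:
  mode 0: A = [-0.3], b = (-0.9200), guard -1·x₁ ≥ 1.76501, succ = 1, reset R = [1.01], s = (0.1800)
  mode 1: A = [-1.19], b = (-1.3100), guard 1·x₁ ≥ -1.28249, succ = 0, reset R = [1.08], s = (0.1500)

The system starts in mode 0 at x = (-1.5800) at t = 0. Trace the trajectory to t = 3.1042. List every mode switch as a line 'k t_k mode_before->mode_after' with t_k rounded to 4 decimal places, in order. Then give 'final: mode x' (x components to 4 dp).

Mode 0: guard c·x = 1.7650 hit at Δt = 0.4430 (t = 0.4430), x⁻ = (-1.7650) → reset → x⁺ = (-1.6027), jump to mode 1
Mode 1: guard c·x = -1.2825 hit at Δt = 0.8539 (t = 1.2969), x⁻ = (-1.2825) → reset → x⁺ = (-1.2351), jump to mode 0
Mode 0: guard c·x = 1.7650 hit at Δt = 1.1385 (t = 2.4354), x⁻ = (-1.7650) → reset → x⁺ = (-1.6027), jump to mode 1
Mode 1: flow for 0.6688 to horizon, guard not reached → x = (-1.3272)

1 0.4430 0->1
2 1.2969 1->0
3 2.4354 0->1
final: 1 -1.3272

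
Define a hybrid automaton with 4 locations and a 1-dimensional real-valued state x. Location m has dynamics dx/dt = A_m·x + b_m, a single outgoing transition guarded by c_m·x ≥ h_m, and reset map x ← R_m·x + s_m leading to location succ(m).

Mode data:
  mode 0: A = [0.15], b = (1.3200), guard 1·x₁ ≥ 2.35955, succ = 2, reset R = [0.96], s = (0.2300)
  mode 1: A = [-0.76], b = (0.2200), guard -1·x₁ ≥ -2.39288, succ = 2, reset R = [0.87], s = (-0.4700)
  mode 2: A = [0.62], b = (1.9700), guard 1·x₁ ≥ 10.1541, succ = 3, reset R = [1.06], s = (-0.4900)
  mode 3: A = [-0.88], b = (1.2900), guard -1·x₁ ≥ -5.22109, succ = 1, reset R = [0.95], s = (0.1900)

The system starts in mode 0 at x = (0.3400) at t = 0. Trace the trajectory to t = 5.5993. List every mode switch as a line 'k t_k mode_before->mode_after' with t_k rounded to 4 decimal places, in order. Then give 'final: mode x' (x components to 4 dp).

Mode 0: guard c·x = 2.3596 hit at Δt = 1.3309 (t = 1.3309), x⁻ = (2.3595) → reset → x⁺ = (2.4952), jump to mode 2
Mode 2: guard c·x = 10.1541 hit at Δt = 1.3782 (t = 2.7091), x⁻ = (10.1541) → reset → x⁺ = (10.2733), jump to mode 3
Mode 3: guard c·x = -5.2211 hit at Δt = 0.9687 (t = 3.6778), x⁻ = (5.2211) → reset → x⁺ = (5.1500), jump to mode 1
Mode 1: guard c·x = -2.3929 hit at Δt = 1.1021 (t = 4.7799), x⁻ = (2.3929) → reset → x⁺ = (1.6118), jump to mode 2
Mode 2: flow for 0.8194 to horizon, guard not reached → x = (4.7823)

1 1.3309 0->2
2 2.7091 2->3
3 3.6778 3->1
4 4.7799 1->2
final: 2 4.7823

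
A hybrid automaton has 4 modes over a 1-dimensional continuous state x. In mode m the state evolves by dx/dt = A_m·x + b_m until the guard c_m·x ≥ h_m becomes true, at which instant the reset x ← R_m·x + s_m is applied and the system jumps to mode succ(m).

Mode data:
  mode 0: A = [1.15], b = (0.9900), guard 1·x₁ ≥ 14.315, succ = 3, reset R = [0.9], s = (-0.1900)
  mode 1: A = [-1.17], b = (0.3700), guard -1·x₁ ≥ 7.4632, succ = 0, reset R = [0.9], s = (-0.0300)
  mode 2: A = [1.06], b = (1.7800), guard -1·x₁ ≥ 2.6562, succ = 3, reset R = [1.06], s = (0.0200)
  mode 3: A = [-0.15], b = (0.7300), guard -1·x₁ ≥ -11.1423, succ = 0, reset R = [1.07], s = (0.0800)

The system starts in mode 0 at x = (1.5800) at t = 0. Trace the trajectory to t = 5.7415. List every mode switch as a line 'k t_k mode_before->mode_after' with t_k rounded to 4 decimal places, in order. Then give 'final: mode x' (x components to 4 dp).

Mode 0: guard c·x = 14.3150 hit at Δt = 1.5890 (t = 1.5890), x⁻ = (14.3150) → reset → x⁺ = (12.6935), jump to mode 3
Mode 3: guard c·x = -11.1423 hit at Δt = 1.4726 (t = 3.0616), x⁻ = (11.1423) → reset → x⁺ = (12.0023), jump to mode 0
Mode 0: guard c·x = 14.3150 hit at Δt = 0.1438 (t = 3.2053), x⁻ = (14.3150) → reset → x⁺ = (12.6935), jump to mode 3
Mode 3: guard c·x = -11.1423 hit at Δt = 1.4726 (t = 4.6779), x⁻ = (11.1423) → reset → x⁺ = (12.0023), jump to mode 0
Mode 0: guard c·x = 14.3150 hit at Δt = 0.1438 (t = 4.8217), x⁻ = (14.3150) → reset → x⁺ = (12.6935), jump to mode 3
Mode 3: flow for 0.9198 to horizon, guard not reached → x = (11.6848)

1 1.5890 0->3
2 3.0616 3->0
3 3.2053 0->3
4 4.6779 3->0
5 4.8217 0->3
final: 3 11.6848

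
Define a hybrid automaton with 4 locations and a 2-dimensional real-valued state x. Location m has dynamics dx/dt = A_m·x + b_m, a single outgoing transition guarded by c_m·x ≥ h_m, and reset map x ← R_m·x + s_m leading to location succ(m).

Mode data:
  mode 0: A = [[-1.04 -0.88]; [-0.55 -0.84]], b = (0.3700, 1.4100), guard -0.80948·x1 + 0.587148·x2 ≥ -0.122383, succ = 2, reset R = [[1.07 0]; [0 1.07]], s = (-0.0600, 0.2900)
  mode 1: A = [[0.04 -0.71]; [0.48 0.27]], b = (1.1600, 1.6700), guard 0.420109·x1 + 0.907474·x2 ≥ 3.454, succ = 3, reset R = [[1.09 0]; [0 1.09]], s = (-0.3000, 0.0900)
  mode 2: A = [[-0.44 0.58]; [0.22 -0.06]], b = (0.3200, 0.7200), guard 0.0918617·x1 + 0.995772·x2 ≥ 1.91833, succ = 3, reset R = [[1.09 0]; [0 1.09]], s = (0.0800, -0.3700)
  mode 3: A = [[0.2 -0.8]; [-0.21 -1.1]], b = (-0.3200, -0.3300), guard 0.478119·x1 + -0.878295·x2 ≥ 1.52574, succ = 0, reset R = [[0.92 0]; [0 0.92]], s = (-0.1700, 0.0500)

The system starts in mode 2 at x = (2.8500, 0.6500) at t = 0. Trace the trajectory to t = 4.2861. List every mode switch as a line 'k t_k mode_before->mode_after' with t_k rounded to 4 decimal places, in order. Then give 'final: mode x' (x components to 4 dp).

Mode 2: guard c·x = 1.9183 hit at Δt = 0.8238 (t = 0.8238), x⁻ = (2.6863, 1.6787) → reset → x⁺ = (3.0081, 1.4597), jump to mode 3
Mode 3: guard c·x = 1.5257 hit at Δt = 1.1427 (t = 1.9665), x⁻ = (2.8564, -0.1822) → reset → x⁺ = (2.4579, -0.1176), jump to mode 0
Mode 0: guard c·x = -0.1224 hit at Δt = 1.5056 (t = 3.4721), x⁻ = (0.5943, 0.6109) → reset → x⁺ = (0.5759, 0.9437), jump to mode 2
Mode 2: flow for 0.8140 to horizon, guard not reached → x = (1.1357, 1.6190)

1 0.8238 2->3
2 1.9665 3->0
3 3.4721 0->2
final: 2 1.1357 1.6190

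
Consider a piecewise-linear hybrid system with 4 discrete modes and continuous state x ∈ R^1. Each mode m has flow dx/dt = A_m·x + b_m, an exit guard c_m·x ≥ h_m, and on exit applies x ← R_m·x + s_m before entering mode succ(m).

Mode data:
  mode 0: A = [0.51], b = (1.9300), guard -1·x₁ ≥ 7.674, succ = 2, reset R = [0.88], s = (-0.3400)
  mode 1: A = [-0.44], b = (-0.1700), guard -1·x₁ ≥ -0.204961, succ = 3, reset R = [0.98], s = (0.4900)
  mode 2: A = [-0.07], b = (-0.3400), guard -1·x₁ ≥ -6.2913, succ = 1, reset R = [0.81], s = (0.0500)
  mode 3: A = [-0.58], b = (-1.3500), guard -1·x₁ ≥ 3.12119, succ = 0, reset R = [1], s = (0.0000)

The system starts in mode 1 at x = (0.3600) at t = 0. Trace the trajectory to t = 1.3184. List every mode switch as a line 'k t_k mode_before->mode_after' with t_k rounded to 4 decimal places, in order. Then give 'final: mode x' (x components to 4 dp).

Mode 1: guard c·x = -0.2050 hit at Δt = 0.5292 (t = 0.5292), x⁻ = (0.2050) → reset → x⁺ = (0.6909), jump to mode 3
Mode 3: flow for 0.7892 to horizon, guard not reached → x = (-0.4178)

1 0.5292 1->3
final: 3 -0.4178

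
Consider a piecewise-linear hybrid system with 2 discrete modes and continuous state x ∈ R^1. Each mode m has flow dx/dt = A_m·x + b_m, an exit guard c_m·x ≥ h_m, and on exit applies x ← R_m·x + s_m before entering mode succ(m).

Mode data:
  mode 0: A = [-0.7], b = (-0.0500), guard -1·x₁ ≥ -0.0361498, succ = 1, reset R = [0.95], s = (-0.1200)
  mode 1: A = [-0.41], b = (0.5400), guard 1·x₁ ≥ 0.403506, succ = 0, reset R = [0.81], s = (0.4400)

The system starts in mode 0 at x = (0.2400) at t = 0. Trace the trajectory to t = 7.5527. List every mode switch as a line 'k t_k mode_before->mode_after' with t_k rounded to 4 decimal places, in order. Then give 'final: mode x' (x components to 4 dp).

1 1.5185 0->1
2 2.5644 1->0
3 5.4974 0->1
4 6.5433 1->0
final: 0 0.3421

Mode 0: guard c·x = -0.0361 hit at Δt = 1.5185 (t = 1.5185), x⁻ = (0.0361) → reset → x⁺ = (-0.0857), jump to mode 1
Mode 1: guard c·x = 0.4035 hit at Δt = 1.0459 (t = 2.5644), x⁻ = (0.4035) → reset → x⁺ = (0.7668), jump to mode 0
Mode 0: guard c·x = -0.0361 hit at Δt = 2.9330 (t = 5.4974), x⁻ = (0.0361) → reset → x⁺ = (-0.0857), jump to mode 1
Mode 1: guard c·x = 0.4035 hit at Δt = 1.0459 (t = 6.5433), x⁻ = (0.4035) → reset → x⁺ = (0.7668), jump to mode 0
Mode 0: flow for 1.0094 to horizon, guard not reached → x = (0.3421)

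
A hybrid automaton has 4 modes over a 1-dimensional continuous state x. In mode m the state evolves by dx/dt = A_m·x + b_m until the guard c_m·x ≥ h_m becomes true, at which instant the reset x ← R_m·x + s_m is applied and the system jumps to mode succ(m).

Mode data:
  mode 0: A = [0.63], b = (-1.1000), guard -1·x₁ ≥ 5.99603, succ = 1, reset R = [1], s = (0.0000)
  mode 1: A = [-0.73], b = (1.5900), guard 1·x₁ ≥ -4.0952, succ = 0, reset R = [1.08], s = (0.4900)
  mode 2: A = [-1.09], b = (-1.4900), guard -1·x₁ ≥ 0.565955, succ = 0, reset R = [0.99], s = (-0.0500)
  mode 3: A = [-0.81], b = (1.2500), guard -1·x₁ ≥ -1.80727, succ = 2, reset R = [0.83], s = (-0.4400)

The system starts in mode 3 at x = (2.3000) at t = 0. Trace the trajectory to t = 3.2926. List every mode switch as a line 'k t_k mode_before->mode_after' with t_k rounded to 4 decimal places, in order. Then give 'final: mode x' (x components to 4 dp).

Mode 3: guard c·x = -1.8073 hit at Δt = 1.2999 (t = 1.2999), x⁻ = (1.8073) → reset → x⁺ = (1.0600), jump to mode 2
Mode 2: guard c·x = 0.5660 hit at Δt = 1.0170 (t = 2.3169), x⁻ = (-0.5660) → reset → x⁺ = (-0.6103), jump to mode 0
Mode 0: flow for 0.9757 to horizon, guard not reached → x = (-2.6110)

1 1.2999 3->2
2 2.3169 2->0
final: 0 -2.6110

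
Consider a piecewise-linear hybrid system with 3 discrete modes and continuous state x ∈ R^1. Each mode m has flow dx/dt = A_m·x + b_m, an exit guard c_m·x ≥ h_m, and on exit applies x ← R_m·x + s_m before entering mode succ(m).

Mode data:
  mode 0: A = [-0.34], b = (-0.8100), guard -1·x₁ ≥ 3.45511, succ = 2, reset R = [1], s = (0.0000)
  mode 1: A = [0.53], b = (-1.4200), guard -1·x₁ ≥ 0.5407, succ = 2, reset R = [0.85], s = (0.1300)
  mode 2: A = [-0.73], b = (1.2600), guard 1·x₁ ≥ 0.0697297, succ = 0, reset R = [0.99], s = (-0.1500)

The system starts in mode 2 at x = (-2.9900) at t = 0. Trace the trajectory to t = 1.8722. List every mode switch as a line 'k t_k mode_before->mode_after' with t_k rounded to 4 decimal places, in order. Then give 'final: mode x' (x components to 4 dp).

1 1.4334 2->0
final: 0 -0.3999

Mode 2: guard c·x = 0.0697 hit at Δt = 1.4334 (t = 1.4334), x⁻ = (0.0697) → reset → x⁺ = (-0.0810), jump to mode 0
Mode 0: flow for 0.4388 to horizon, guard not reached → x = (-0.3999)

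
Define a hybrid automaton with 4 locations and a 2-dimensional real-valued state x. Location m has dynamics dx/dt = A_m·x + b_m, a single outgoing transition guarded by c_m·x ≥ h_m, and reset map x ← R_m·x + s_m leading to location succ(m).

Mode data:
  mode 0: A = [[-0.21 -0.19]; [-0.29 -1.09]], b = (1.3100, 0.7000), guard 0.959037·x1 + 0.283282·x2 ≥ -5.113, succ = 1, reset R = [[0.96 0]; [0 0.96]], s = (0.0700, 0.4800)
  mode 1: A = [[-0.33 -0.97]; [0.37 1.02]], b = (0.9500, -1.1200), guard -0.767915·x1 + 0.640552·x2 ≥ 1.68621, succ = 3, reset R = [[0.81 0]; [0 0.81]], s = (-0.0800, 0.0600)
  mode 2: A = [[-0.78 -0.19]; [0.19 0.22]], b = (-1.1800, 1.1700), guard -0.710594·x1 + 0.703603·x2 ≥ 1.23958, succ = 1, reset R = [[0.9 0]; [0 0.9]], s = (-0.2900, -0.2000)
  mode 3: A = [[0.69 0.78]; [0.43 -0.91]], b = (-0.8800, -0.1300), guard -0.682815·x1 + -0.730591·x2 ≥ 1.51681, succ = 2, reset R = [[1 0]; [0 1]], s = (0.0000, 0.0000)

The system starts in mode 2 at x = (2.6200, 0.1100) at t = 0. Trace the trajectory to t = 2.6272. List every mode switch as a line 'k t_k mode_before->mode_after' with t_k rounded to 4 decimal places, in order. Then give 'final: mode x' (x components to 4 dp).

Mode 2: guard c·x = 1.2396 hit at Δt = 1.0847 (t = 1.0847), x⁻ = (0.1050, 1.8678) → reset → x⁺ = (-0.1955, 1.4810), jump to mode 1
Mode 1: guard c·x = 1.6862 hit at Δt = 0.8929 (t = 1.9776), x⁻ = (-0.6548, 1.8475) → reset → x⁺ = (-0.6104, 1.5564), jump to mode 3
Mode 3: flow for 0.6496 to horizon, guard not reached → x = (-0.9769, 0.6378)

1 1.0847 2->1
2 1.9776 1->3
final: 3 -0.9769 0.6378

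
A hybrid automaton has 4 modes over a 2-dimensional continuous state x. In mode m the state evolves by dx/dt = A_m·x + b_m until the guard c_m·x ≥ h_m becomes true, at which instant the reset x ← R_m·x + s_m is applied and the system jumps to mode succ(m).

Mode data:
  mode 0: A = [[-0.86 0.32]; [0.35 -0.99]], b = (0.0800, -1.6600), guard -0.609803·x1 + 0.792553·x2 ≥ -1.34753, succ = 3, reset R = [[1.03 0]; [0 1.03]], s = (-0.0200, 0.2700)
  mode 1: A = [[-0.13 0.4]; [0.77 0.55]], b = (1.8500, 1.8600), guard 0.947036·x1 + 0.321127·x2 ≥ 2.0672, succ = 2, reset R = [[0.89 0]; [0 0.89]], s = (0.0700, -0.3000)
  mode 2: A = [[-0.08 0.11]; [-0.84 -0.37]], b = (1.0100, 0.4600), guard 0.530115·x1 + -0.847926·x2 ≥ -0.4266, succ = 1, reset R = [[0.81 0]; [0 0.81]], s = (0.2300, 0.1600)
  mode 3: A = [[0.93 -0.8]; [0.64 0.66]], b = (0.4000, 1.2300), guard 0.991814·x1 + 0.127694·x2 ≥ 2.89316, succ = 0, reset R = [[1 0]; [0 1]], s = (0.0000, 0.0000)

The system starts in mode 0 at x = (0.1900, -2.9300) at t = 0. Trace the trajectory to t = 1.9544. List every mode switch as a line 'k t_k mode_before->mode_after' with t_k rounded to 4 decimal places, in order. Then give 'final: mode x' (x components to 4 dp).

1 1.4101 0->3
final: 3 0.5101 -1.8924

Mode 0: guard c·x = -1.3475 hit at Δt = 1.4101 (t = 1.4101), x⁻ = (-0.4795, -2.0692) → reset → x⁺ = (-0.5139, -1.8612), jump to mode 3
Mode 3: flow for 0.5443 to horizon, guard not reached → x = (0.5101, -1.8924)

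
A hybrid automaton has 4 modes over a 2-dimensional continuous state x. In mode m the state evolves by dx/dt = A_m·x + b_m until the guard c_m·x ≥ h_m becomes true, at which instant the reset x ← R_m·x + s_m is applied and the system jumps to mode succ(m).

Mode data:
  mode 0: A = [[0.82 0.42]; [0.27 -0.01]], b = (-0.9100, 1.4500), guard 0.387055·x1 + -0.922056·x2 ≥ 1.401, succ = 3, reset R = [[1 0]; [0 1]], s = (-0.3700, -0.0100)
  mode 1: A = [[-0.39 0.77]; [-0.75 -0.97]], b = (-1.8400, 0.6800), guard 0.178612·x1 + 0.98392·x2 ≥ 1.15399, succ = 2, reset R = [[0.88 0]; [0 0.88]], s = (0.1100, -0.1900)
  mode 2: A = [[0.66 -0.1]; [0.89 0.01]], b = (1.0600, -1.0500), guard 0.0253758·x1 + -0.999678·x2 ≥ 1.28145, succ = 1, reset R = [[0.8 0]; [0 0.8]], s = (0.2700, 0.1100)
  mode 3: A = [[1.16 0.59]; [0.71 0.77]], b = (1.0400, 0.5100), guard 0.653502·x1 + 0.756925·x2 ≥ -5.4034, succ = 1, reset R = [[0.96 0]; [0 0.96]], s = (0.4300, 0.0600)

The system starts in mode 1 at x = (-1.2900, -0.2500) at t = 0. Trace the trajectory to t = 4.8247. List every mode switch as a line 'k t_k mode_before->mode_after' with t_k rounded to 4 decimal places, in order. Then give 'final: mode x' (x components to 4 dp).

1 1.3797 1->2
2 2.3505 2->1
3 3.9106 1->2
final: 2 -1.9493 -1.3027

Mode 1: guard c·x = 1.1540 hit at Δt = 1.3797 (t = 1.3797), x⁻ = (-2.0062, 1.5370) → reset → x⁺ = (-1.6555, 1.1626), jump to mode 2
Mode 2: guard c·x = 1.2814 hit at Δt = 0.9708 (t = 2.3505), x⁻ = (-1.7075, -1.3252) → reset → x⁺ = (-1.0960, -0.9502), jump to mode 1
Mode 1: guard c·x = 1.1540 hit at Δt = 1.5601 (t = 3.9106), x⁻ = (-2.1572, 1.5645) → reset → x⁺ = (-1.7884, 1.1867), jump to mode 2
Mode 2: flow for 0.9141 to horizon, guard not reached → x = (-1.9493, -1.3027)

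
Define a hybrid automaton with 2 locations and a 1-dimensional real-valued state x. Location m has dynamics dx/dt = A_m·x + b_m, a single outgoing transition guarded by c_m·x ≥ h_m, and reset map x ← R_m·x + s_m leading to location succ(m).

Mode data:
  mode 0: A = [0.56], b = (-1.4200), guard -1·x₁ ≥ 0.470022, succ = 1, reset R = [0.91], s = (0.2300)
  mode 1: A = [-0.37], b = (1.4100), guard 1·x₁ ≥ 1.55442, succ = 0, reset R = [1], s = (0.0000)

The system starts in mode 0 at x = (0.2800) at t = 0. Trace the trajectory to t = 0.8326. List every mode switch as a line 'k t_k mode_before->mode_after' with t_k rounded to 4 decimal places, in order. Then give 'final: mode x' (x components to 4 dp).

1 0.5126 0->1
final: 1 0.2499

Mode 0: guard c·x = 0.4700 hit at Δt = 0.5126 (t = 0.5126), x⁻ = (-0.4700) → reset → x⁺ = (-0.1977), jump to mode 1
Mode 1: flow for 0.3200 to horizon, guard not reached → x = (0.2499)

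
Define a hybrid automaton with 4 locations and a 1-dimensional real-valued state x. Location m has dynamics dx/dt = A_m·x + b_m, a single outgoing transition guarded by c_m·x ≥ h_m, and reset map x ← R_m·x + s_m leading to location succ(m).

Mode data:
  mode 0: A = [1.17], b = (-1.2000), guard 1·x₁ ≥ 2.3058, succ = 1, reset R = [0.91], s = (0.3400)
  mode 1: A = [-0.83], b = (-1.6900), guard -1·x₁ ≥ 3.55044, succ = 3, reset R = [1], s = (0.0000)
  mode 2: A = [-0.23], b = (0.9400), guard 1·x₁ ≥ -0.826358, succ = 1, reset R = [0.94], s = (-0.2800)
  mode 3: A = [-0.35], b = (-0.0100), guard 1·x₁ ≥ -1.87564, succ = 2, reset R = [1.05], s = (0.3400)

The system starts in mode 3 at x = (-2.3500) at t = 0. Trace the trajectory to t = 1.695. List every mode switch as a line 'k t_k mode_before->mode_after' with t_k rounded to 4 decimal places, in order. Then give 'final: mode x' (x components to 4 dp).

Mode 3: guard c·x = -1.8756 hit at Δt = 0.6531 (t = 0.6531), x⁻ = (-1.8756) → reset → x⁺ = (-1.6294), jump to mode 2
Mode 2: guard c·x = -0.8264 hit at Δt = 0.6582 (t = 1.3113), x⁻ = (-0.8264) → reset → x⁺ = (-1.0568), jump to mode 1
Mode 1: flow for 0.3837 to horizon, guard not reached → x = (-1.3239)

1 0.6531 3->2
2 1.3113 2->1
final: 1 -1.3239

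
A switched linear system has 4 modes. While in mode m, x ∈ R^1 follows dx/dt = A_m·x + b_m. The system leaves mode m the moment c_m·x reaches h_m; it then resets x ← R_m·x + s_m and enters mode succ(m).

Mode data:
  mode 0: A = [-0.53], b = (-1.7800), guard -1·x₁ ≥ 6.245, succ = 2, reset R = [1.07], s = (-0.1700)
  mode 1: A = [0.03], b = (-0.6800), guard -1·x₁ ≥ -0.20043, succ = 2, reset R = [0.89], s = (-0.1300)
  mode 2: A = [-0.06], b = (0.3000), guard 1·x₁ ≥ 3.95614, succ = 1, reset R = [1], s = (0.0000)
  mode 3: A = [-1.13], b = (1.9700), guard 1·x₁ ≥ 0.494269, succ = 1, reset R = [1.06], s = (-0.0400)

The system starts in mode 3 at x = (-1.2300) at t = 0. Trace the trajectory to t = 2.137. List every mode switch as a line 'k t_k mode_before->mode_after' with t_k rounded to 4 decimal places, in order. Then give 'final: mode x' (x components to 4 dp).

1 0.7675 3->1
2 1.1908 1->2
final: 2 0.3217

Mode 3: guard c·x = 0.4943 hit at Δt = 0.7675 (t = 0.7675), x⁻ = (0.4943) → reset → x⁺ = (0.4839), jump to mode 1
Mode 1: guard c·x = -0.2004 hit at Δt = 0.4233 (t = 1.1908), x⁻ = (0.2004) → reset → x⁺ = (0.0484), jump to mode 2
Mode 2: flow for 0.9462 to horizon, guard not reached → x = (0.3217)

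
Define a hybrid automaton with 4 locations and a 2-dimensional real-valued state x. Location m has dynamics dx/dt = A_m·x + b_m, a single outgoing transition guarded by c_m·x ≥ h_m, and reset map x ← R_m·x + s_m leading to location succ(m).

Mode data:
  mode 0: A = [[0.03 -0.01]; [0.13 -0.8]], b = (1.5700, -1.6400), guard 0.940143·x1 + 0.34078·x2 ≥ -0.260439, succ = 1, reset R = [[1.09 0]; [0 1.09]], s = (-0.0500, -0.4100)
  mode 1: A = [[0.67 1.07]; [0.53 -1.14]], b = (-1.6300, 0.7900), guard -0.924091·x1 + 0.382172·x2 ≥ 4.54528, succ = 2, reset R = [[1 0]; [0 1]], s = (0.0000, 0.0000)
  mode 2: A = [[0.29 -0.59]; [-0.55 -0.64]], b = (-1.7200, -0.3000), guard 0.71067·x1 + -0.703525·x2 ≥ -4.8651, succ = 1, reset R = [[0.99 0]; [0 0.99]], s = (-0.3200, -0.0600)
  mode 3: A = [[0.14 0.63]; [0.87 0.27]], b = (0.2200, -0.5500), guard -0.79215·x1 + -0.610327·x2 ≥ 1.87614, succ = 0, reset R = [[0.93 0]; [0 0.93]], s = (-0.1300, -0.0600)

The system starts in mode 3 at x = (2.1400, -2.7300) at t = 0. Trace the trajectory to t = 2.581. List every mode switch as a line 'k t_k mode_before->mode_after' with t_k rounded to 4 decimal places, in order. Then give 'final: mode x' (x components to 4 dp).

1 1.5899 3->0
2 2.0688 0->1
final: 1 -1.5784 -1.6603

Mode 3: guard c·x = 1.8761 hit at Δt = 1.5899 (t = 1.5899), x⁻ = (0.0551, -3.1455) → reset → x⁺ = (-0.0788, -2.9853), jump to mode 0
Mode 0: guard c·x = -0.2604 hit at Δt = 0.4789 (t = 2.0688), x⁻ = (0.6910, -2.6706) → reset → x⁺ = (0.7032, -3.3209), jump to mode 1
Mode 1: flow for 0.5122 to horizon, guard not reached → x = (-1.5784, -1.6603)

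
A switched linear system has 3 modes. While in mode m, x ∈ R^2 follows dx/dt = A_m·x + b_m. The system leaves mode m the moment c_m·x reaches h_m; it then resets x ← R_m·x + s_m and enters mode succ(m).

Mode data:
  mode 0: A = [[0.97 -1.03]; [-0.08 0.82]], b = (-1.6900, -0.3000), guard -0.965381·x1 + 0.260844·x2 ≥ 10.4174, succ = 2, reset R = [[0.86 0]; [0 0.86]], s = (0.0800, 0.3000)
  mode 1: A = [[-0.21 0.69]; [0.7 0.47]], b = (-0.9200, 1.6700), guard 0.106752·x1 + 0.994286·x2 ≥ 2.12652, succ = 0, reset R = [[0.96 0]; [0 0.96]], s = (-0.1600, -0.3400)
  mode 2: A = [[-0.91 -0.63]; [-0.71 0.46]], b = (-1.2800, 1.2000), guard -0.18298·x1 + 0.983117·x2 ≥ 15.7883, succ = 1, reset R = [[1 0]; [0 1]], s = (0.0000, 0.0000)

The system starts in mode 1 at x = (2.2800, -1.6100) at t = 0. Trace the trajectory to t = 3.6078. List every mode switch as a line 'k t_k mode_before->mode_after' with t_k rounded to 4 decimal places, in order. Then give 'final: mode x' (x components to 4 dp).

1 1.4264 1->0
2 2.7631 0->2
final: 2 -7.8519 13.0903

Mode 1: guard c·x = 2.1265 hit at Δt = 1.4264 (t = 1.4264), x⁻ = (0.7589, 2.0573) → reset → x⁺ = (0.5685, 1.6350), jump to mode 0
Mode 0: guard c·x = 10.4174 hit at Δt = 1.3367 (t = 2.7631), x⁻ = (-9.5465, 4.6058) → reset → x⁺ = (-8.1300, 4.2610), jump to mode 2
Mode 2: flow for 0.8447 to horizon, guard not reached → x = (-7.8519, 13.0903)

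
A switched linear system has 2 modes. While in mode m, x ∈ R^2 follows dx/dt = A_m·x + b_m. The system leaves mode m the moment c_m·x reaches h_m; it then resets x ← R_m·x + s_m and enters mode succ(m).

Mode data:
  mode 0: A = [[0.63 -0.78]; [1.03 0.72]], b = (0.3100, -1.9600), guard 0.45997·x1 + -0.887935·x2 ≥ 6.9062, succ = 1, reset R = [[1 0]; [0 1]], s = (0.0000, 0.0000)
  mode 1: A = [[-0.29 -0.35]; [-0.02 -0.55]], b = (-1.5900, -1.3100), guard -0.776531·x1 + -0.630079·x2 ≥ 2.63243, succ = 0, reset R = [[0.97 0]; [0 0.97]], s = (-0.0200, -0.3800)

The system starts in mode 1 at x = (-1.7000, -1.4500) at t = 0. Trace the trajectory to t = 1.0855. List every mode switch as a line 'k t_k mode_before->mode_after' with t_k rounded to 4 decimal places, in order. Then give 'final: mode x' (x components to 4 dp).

1 0.6250 1->0
final: 0 -1.0833 -4.8296

Mode 1: guard c·x = 2.6324 hit at Δt = 0.6250 (t = 0.6250), x⁻ = (-2.0096, -1.7013) → reset → x⁺ = (-1.9693, -2.0302), jump to mode 0
Mode 0: flow for 0.4605 to horizon, guard not reached → x = (-1.0833, -4.8296)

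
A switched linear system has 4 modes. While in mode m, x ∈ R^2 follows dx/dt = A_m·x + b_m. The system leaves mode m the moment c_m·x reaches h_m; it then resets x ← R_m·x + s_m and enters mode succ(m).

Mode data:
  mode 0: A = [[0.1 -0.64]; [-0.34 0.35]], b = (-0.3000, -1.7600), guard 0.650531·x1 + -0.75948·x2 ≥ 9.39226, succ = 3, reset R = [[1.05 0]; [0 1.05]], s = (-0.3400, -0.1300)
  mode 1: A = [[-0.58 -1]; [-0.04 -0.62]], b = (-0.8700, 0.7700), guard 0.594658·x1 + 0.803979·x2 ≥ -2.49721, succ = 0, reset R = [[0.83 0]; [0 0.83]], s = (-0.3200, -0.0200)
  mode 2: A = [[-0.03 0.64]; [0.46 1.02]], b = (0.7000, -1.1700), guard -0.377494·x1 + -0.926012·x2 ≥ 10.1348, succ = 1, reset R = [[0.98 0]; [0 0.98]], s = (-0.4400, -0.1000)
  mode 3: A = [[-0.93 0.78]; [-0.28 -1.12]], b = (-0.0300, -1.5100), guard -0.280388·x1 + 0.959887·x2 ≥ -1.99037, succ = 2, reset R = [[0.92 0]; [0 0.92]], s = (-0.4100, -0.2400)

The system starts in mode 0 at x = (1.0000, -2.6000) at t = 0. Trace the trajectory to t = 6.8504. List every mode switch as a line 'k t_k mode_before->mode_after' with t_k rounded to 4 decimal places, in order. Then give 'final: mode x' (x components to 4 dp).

1 1.2537 0->3
2 2.8042 3->2
3 3.6495 2->1
4 4.6634 1->0
5 5.6855 0->3
final: 3 -1.3679 -3.4114

Mode 0: guard c·x = 9.3923 hit at Δt = 1.2537 (t = 1.2537), x⁻ = (4.9722, -8.1078) → reset → x⁺ = (4.8808, -8.6432), jump to mode 3
Mode 3: guard c·x = -1.9904 hit at Δt = 1.5505 (t = 2.8042), x⁻ = (-1.6032, -2.5419) → reset → x⁺ = (-1.8850, -2.5785), jump to mode 2
Mode 2: guard c·x = 10.1348 hit at Δt = 0.8453 (t = 3.6495), x⁻ = (-4.1329, -9.2598) → reset → x⁺ = (-4.4903, -9.1746), jump to mode 1
Mode 1: guard c·x = -2.4972 hit at Δt = 1.0139 (t = 4.6634), x⁻ = (1.6149, -4.3005) → reset → x⁺ = (1.0204, -3.5894), jump to mode 0
Mode 0: guard c·x = 9.3923 hit at Δt = 1.0221 (t = 5.6855), x⁻ = (4.7145, -8.3285) → reset → x⁺ = (4.6102, -8.8750), jump to mode 3
Mode 3: flow for 1.1649 to horizon, guard not reached → x = (-1.3679, -3.4114)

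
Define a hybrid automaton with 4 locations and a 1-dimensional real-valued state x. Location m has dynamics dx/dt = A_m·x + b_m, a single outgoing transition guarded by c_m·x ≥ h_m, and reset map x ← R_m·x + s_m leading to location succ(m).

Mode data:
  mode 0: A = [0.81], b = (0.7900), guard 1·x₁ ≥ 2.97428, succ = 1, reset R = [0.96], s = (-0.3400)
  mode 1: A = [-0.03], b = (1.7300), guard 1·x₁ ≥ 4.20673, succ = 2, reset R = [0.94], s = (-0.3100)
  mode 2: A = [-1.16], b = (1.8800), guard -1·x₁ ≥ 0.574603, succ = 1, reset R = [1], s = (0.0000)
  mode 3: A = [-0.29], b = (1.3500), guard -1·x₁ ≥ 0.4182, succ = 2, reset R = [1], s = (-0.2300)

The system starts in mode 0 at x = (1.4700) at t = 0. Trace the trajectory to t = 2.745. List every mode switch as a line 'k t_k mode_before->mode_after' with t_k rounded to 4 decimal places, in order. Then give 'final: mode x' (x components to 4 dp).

1 0.5919 0->1
2 1.6302 1->2
final: 2 2.1760

Mode 0: guard c·x = 2.9743 hit at Δt = 0.5919 (t = 0.5919), x⁻ = (2.9743) → reset → x⁺ = (2.5153), jump to mode 1
Mode 1: guard c·x = 4.2067 hit at Δt = 1.0383 (t = 1.6302), x⁻ = (4.2067) → reset → x⁺ = (3.6443), jump to mode 2
Mode 2: flow for 1.1148 to horizon, guard not reached → x = (2.1760)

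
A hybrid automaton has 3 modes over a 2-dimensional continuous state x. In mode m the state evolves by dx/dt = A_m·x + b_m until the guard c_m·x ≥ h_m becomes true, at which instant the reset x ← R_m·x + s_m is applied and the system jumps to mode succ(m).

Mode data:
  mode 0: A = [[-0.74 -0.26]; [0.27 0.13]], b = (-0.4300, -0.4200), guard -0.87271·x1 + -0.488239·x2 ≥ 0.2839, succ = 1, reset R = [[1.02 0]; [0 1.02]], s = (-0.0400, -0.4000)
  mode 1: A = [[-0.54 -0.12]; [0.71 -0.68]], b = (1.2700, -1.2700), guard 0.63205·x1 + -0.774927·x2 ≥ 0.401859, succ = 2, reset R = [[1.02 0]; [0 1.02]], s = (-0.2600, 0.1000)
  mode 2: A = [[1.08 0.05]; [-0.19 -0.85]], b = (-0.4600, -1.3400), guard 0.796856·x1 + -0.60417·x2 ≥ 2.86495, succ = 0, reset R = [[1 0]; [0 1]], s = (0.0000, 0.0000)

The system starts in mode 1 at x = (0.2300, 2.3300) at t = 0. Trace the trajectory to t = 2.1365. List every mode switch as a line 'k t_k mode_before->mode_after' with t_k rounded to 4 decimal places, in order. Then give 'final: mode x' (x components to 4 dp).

1 1.2271 1->2
final: 2 1.6993 -0.7636

Mode 1: guard c·x = 0.4019 hit at Δt = 1.2271 (t = 1.2271), x⁻ = (1.1425, 0.4133) → reset → x⁺ = (0.9054, 0.5216), jump to mode 2
Mode 2: flow for 0.9094 to horizon, guard not reached → x = (1.6993, -0.7636)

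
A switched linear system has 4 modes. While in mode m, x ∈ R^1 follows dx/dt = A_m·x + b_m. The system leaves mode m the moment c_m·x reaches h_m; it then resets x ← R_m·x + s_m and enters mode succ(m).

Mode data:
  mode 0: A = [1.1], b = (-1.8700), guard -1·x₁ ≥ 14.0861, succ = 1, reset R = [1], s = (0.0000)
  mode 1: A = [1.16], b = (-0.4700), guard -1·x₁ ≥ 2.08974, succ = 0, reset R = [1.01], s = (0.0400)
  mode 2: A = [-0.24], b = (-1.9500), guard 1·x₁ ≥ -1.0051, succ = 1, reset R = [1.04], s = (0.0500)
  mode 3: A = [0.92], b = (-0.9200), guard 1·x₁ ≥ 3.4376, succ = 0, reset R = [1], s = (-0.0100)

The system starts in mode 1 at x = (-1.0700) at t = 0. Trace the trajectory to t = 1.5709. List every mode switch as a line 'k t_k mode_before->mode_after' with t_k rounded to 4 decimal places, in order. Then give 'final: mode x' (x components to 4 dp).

Mode 1: guard c·x = 2.0897 hit at Δt = 0.4530 (t = 0.4530), x⁻ = (-2.0897) → reset → x⁺ = (-2.0706), jump to mode 0
Mode 0: flow for 1.1179 to horizon, guard not reached → x = (-11.1962)

1 0.4530 1->0
final: 0 -11.1962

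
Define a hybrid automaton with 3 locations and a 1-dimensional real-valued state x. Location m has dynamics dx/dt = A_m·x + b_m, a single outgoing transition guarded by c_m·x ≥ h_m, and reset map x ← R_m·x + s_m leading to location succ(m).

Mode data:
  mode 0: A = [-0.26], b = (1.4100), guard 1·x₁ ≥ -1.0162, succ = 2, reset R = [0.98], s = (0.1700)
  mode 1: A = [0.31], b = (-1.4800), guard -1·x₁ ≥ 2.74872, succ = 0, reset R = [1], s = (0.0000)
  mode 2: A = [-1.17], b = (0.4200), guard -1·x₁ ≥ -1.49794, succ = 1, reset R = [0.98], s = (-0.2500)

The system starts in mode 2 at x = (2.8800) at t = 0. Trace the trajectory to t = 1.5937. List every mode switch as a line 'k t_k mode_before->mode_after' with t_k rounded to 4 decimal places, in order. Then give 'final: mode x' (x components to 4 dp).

1 0.6791 2->1
final: 1 0.0522

Mode 2: guard c·x = -1.4979 hit at Δt = 0.6791 (t = 0.6791), x⁻ = (1.4979) → reset → x⁺ = (1.2180), jump to mode 1
Mode 1: flow for 0.9146 to horizon, guard not reached → x = (0.0522)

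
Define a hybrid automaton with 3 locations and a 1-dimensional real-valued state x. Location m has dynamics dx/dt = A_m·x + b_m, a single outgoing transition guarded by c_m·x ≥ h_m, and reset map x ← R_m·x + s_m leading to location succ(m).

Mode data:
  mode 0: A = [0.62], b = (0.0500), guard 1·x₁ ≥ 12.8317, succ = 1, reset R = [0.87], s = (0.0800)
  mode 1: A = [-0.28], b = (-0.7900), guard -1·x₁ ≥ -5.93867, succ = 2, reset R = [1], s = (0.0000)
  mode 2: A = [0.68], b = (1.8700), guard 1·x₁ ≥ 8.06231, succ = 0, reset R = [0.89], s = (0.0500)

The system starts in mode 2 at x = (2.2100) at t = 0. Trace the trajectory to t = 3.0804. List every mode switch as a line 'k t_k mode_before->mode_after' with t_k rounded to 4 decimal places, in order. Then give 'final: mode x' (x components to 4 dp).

Mode 2: guard c·x = 8.0623 hit at Δt = 1.1460 (t = 1.1460), x⁻ = (8.0623) → reset → x⁺ = (7.2255), jump to mode 0
Mode 0: guard c·x = 12.8317 hit at Δt = 0.9185 (t = 2.0645), x⁻ = (12.8317) → reset → x⁺ = (11.2436), jump to mode 1
Mode 1: flow for 1.0159 to horizon, guard not reached → x = (7.7615)

1 1.1460 2->0
2 2.0645 0->1
final: 1 7.7615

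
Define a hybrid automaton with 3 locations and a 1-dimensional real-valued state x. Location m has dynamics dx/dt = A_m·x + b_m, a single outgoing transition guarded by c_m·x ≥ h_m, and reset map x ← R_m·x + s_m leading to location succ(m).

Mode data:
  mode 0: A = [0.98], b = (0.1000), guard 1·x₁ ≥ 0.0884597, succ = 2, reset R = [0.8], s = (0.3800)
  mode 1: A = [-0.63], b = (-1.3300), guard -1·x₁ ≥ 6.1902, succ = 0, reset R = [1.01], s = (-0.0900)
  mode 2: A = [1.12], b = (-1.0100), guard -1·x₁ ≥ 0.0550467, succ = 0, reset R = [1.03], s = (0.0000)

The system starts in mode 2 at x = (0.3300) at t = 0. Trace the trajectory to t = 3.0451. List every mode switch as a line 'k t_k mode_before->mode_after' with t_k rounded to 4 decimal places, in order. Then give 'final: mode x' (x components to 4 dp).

1 0.4597 2->0
2 1.9244 0->2
3 2.5959 2->0
final: 0 -0.0316

Mode 2: guard c·x = 0.0550 hit at Δt = 0.4597 (t = 0.4597), x⁻ = (-0.0550) → reset → x⁺ = (-0.0567), jump to mode 0
Mode 0: guard c·x = 0.0885 hit at Δt = 1.4647 (t = 1.9244), x⁻ = (0.0885) → reset → x⁺ = (0.4508), jump to mode 2
Mode 2: guard c·x = 0.0550 hit at Δt = 0.6715 (t = 2.5959), x⁻ = (-0.0550) → reset → x⁺ = (-0.0567), jump to mode 0
Mode 0: flow for 0.4492 to horizon, guard not reached → x = (-0.0316)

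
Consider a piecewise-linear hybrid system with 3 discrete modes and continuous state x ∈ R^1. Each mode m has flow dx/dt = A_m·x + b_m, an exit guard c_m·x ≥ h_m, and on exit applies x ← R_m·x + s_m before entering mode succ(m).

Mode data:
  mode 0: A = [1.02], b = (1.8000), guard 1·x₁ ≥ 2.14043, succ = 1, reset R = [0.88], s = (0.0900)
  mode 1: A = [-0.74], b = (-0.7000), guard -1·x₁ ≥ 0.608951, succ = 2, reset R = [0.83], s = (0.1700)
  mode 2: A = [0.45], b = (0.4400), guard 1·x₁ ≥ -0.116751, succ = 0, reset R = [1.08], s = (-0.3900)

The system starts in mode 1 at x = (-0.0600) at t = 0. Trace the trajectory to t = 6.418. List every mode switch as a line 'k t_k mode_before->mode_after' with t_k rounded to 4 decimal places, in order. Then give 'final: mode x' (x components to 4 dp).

Mode 1: guard c·x = 0.6090 hit at Δt = 1.3062 (t = 1.3062), x⁻ = (-0.6090) → reset → x⁺ = (-0.3354), jump to mode 2
Mode 2: guard c·x = -0.1168 hit at Δt = 0.6511 (t = 1.9573), x⁻ = (-0.1168) → reset → x⁺ = (-0.5161), jump to mode 0
Mode 0: guard c·x = 2.1404 hit at Δt = 1.1179 (t = 3.0752), x⁻ = (2.1404) → reset → x⁺ = (1.9736), jump to mode 1
Mode 1: guard c·x = 0.6090 hit at Δt = 2.9177 (t = 5.9929), x⁻ = (-0.6090) → reset → x⁺ = (-0.3354), jump to mode 2
Mode 2: flow for 0.4251 to horizon, guard not reached → x = (-0.2000)

1 1.3062 1->2
2 1.9573 2->0
3 3.0752 0->1
4 5.9929 1->2
final: 2 -0.2000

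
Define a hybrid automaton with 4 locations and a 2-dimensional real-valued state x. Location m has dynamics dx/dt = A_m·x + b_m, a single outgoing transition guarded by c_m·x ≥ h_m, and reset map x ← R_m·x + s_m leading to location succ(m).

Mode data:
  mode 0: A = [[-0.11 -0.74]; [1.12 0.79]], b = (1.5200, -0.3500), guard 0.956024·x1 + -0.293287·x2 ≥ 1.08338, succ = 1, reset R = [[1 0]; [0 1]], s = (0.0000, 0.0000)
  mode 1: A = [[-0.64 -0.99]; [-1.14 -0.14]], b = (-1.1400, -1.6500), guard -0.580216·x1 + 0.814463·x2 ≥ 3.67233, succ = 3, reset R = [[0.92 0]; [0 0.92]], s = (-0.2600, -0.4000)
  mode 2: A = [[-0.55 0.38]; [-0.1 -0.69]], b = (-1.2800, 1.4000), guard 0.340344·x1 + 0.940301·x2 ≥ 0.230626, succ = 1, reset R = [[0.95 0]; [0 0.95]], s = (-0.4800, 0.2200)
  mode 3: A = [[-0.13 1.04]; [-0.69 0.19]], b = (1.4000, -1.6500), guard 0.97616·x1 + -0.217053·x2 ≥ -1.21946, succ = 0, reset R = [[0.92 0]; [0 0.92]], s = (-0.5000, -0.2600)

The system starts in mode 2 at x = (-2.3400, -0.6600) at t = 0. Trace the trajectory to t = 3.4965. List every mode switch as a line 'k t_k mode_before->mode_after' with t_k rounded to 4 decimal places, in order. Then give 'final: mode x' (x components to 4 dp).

Mode 2: guard c·x = 0.2306 hit at Δt = 1.1987 (t = 1.1987), x⁻ = (-2.2006, 1.0418) → reset → x⁺ = (-2.5706, 1.2097), jump to mode 1
Mode 1: guard c·x = 3.6723 hit at Δt = 0.7088 (t = 1.9075), x⁻ = (-3.2439, 2.1979) → reset → x⁺ = (-3.2444, 1.6221), jump to mode 3
Mode 3: guard c·x = -1.2195 hit at Δt = 0.6806 (t = 2.5881), x⁻ = (-0.8744, 1.6856) → reset → x⁺ = (-1.3045, 1.2908), jump to mode 0
Mode 0: flow for 0.9084 to horizon, guard not reached → x = (-0.4891, 0.7372)

1 1.1987 2->1
2 1.9075 1->3
3 2.5881 3->0
final: 0 -0.4891 0.7372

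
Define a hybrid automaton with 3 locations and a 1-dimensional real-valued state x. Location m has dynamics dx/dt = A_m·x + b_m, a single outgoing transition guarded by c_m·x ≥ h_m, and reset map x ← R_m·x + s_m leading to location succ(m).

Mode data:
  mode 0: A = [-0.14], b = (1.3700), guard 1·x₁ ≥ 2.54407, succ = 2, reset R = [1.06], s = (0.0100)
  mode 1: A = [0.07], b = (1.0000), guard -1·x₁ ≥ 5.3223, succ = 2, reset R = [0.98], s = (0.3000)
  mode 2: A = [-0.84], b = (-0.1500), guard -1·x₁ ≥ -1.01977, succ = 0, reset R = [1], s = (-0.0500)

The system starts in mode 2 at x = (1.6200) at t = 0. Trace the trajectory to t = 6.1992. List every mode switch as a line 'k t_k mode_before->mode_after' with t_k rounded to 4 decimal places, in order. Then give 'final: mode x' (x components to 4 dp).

1 0.4834 2->0
2 1.8885 0->2
3 2.9345 2->0
4 4.3396 0->2
5 5.3857 2->0
final: 0 1.9188

Mode 2: guard c·x = -1.0198 hit at Δt = 0.4834 (t = 0.4834), x⁻ = (1.0198) → reset → x⁺ = (0.9698), jump to mode 0
Mode 0: guard c·x = 2.5441 hit at Δt = 1.4051 (t = 1.8885), x⁻ = (2.5441) → reset → x⁺ = (2.7067), jump to mode 2
Mode 2: guard c·x = -1.0198 hit at Δt = 1.0461 (t = 2.9345), x⁻ = (1.0198) → reset → x⁺ = (0.9698), jump to mode 0
Mode 0: guard c·x = 2.5441 hit at Δt = 1.4051 (t = 4.3396), x⁻ = (2.5441) → reset → x⁺ = (2.7067), jump to mode 2
Mode 2: guard c·x = -1.0198 hit at Δt = 1.0461 (t = 5.3857), x⁻ = (1.0198) → reset → x⁺ = (0.9698), jump to mode 0
Mode 0: flow for 0.8135 to horizon, guard not reached → x = (1.9188)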